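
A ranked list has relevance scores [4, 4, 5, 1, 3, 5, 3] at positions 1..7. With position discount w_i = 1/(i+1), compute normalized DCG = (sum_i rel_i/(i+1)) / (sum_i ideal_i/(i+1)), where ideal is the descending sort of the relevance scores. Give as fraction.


Position discount weights w_i = 1/(i+1) for i=1..7:
Weights = [1/2, 1/3, 1/4, 1/5, 1/6, 1/7, 1/8]
Actual relevance: [4, 4, 5, 1, 3, 5, 3]
DCG = 4/2 + 4/3 + 5/4 + 1/5 + 3/6 + 5/7 + 3/8 = 5353/840
Ideal relevance (sorted desc): [5, 5, 4, 4, 3, 3, 1]
Ideal DCG = 5/2 + 5/3 + 4/4 + 4/5 + 3/6 + 3/7 + 1/8 = 5897/840
nDCG = DCG / ideal_DCG = 5353/840 / 5897/840 = 5353/5897

5353/5897


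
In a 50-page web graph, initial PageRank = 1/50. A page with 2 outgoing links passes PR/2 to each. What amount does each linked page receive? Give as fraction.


Initial PR = 1/50 = 1/50
Outlinks = 2
Contribution per link = PR / outlinks
= 1/50 / 2
= 1/100

1/100


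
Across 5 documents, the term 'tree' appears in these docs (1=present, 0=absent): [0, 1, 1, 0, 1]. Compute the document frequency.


Checking each document for 'tree':
Doc 1: absent
Doc 2: present
Doc 3: present
Doc 4: absent
Doc 5: present
df = sum of presences = 0 + 1 + 1 + 0 + 1 = 3

3


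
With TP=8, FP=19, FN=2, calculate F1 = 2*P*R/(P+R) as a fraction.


F1 = 2 * P * R / (P + R)
P = TP/(TP+FP) = 8/27 = 8/27
R = TP/(TP+FN) = 8/10 = 4/5
2 * P * R = 2 * 8/27 * 4/5 = 64/135
P + R = 8/27 + 4/5 = 148/135
F1 = 64/135 / 148/135 = 16/37

16/37


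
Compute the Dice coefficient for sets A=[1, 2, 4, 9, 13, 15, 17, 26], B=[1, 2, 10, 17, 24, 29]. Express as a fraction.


A intersect B = [1, 2, 17]
|A intersect B| = 3
|A| = 8, |B| = 6
Dice = 2*3 / (8+6)
= 6 / 14 = 3/7

3/7


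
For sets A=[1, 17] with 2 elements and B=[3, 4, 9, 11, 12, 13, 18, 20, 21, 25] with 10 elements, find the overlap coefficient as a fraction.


A intersect B = []
|A intersect B| = 0
min(|A|, |B|) = min(2, 10) = 2
Overlap = 0 / 2 = 0

0


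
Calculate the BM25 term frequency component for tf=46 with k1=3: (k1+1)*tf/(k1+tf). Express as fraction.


BM25 TF component = (k1+1)*tf / (k1+tf)
k1 = 3, tf = 46
Numerator = (3+1)*46 = 184
Denominator = 3 + 46 = 49
= 184/49 = 184/49

184/49


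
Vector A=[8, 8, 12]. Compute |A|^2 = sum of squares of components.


|A|^2 = sum of squared components
A[0]^2 = 8^2 = 64
A[1]^2 = 8^2 = 64
A[2]^2 = 12^2 = 144
Sum = 64 + 64 + 144 = 272

272


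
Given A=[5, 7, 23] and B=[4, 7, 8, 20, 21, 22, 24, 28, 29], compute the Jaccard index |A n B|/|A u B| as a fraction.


A intersect B = [7]
|A intersect B| = 1
A union B = [4, 5, 7, 8, 20, 21, 22, 23, 24, 28, 29]
|A union B| = 11
Jaccard = 1/11 = 1/11

1/11


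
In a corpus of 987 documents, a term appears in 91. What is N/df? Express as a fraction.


IDF ratio = N / df
= 987 / 91
= 141/13

141/13


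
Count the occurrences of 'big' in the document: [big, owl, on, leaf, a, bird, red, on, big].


Document has 9 words
Scanning for 'big':
Found at positions: [0, 8]
Count = 2

2


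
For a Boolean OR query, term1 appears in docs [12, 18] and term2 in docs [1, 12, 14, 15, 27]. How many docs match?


Boolean OR: find union of posting lists
term1 docs: [12, 18]
term2 docs: [1, 12, 14, 15, 27]
Union: [1, 12, 14, 15, 18, 27]
|union| = 6

6


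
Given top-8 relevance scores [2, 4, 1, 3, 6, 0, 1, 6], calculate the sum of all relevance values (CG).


Cumulative Gain = sum of relevance scores
Position 1: rel=2, running sum=2
Position 2: rel=4, running sum=6
Position 3: rel=1, running sum=7
Position 4: rel=3, running sum=10
Position 5: rel=6, running sum=16
Position 6: rel=0, running sum=16
Position 7: rel=1, running sum=17
Position 8: rel=6, running sum=23
CG = 23

23


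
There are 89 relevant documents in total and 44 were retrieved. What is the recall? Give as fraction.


Recall = retrieved_relevant / total_relevant
= 44 / 89
= 44 / (44 + 45)
= 44/89

44/89


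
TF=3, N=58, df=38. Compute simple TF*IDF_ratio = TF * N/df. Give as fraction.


TF * (N/df)
= 3 * (58/38)
= 3 * 29/19
= 87/19

87/19


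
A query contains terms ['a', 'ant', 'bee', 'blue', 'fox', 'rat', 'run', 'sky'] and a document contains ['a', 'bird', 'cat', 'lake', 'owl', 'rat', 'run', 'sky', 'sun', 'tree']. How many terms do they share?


Query terms: ['a', 'ant', 'bee', 'blue', 'fox', 'rat', 'run', 'sky']
Document terms: ['a', 'bird', 'cat', 'lake', 'owl', 'rat', 'run', 'sky', 'sun', 'tree']
Common terms: ['a', 'rat', 'run', 'sky']
Overlap count = 4

4


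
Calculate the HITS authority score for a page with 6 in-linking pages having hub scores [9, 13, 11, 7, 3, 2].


Authority = sum of hub scores of in-linkers
In-link 1: hub score = 9
In-link 2: hub score = 13
In-link 3: hub score = 11
In-link 4: hub score = 7
In-link 5: hub score = 3
In-link 6: hub score = 2
Authority = 9 + 13 + 11 + 7 + 3 + 2 = 45

45


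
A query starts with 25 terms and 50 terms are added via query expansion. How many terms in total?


Original terms: 25
Expansion terms: 50
Total = 25 + 50 = 75

75


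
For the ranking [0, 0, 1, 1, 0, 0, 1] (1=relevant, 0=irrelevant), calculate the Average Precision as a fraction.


Computing P@k for each relevant position:
Position 1: not relevant
Position 2: not relevant
Position 3: relevant, P@3 = 1/3 = 1/3
Position 4: relevant, P@4 = 2/4 = 1/2
Position 5: not relevant
Position 6: not relevant
Position 7: relevant, P@7 = 3/7 = 3/7
Sum of P@k = 1/3 + 1/2 + 3/7 = 53/42
AP = 53/42 / 3 = 53/126

53/126


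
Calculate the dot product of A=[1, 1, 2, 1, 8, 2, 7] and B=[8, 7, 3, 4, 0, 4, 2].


Dot product = sum of element-wise products
A[0]*B[0] = 1*8 = 8
A[1]*B[1] = 1*7 = 7
A[2]*B[2] = 2*3 = 6
A[3]*B[3] = 1*4 = 4
A[4]*B[4] = 8*0 = 0
A[5]*B[5] = 2*4 = 8
A[6]*B[6] = 7*2 = 14
Sum = 8 + 7 + 6 + 4 + 0 + 8 + 14 = 47

47


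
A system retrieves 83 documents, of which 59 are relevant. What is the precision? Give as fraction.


Precision = relevant_retrieved / total_retrieved
= 59 / 83
= 59 / (59 + 24)
= 59/83

59/83


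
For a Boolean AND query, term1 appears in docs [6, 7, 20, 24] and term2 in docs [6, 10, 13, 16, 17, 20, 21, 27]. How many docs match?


Boolean AND: find intersection of posting lists
term1 docs: [6, 7, 20, 24]
term2 docs: [6, 10, 13, 16, 17, 20, 21, 27]
Intersection: [6, 20]
|intersection| = 2

2


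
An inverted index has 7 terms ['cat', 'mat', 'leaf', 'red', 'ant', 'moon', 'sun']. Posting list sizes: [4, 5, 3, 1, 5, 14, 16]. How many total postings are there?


Summing posting list sizes:
'cat': 4 postings
'mat': 5 postings
'leaf': 3 postings
'red': 1 postings
'ant': 5 postings
'moon': 14 postings
'sun': 16 postings
Total = 4 + 5 + 3 + 1 + 5 + 14 + 16 = 48

48


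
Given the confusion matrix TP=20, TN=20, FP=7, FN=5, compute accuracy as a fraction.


Accuracy = (TP + TN) / (TP + TN + FP + FN)
TP + TN = 20 + 20 = 40
Total = 20 + 20 + 7 + 5 = 52
Accuracy = 40 / 52 = 10/13

10/13


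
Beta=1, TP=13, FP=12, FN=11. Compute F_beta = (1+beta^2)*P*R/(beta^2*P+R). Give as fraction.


P = TP/(TP+FP) = 13/25 = 13/25
R = TP/(TP+FN) = 13/24 = 13/24
beta^2 = 1^2 = 1
(1 + beta^2) = 2
Numerator = (1+beta^2)*P*R = 169/300
Denominator = beta^2*P + R = 13/25 + 13/24 = 637/600
F_beta = 26/49

26/49


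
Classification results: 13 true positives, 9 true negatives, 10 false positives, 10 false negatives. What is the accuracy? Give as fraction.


Accuracy = (TP + TN) / (TP + TN + FP + FN)
TP + TN = 13 + 9 = 22
Total = 13 + 9 + 10 + 10 = 42
Accuracy = 22 / 42 = 11/21

11/21


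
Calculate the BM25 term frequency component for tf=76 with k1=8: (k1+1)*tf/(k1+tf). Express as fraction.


BM25 TF component = (k1+1)*tf / (k1+tf)
k1 = 8, tf = 76
Numerator = (8+1)*76 = 684
Denominator = 8 + 76 = 84
= 684/84 = 57/7

57/7


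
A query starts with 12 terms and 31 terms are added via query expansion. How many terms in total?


Original terms: 12
Expansion terms: 31
Total = 12 + 31 = 43

43


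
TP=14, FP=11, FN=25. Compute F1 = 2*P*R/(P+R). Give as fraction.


F1 = 2 * P * R / (P + R)
P = TP/(TP+FP) = 14/25 = 14/25
R = TP/(TP+FN) = 14/39 = 14/39
2 * P * R = 2 * 14/25 * 14/39 = 392/975
P + R = 14/25 + 14/39 = 896/975
F1 = 392/975 / 896/975 = 7/16

7/16


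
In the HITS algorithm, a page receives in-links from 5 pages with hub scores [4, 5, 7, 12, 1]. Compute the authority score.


Authority = sum of hub scores of in-linkers
In-link 1: hub score = 4
In-link 2: hub score = 5
In-link 3: hub score = 7
In-link 4: hub score = 12
In-link 5: hub score = 1
Authority = 4 + 5 + 7 + 12 + 1 = 29

29


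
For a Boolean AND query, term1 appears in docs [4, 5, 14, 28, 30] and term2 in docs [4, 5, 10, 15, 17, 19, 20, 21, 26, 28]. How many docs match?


Boolean AND: find intersection of posting lists
term1 docs: [4, 5, 14, 28, 30]
term2 docs: [4, 5, 10, 15, 17, 19, 20, 21, 26, 28]
Intersection: [4, 5, 28]
|intersection| = 3

3


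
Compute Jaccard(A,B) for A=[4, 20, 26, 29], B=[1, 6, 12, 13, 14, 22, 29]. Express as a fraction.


A intersect B = [29]
|A intersect B| = 1
A union B = [1, 4, 6, 12, 13, 14, 20, 22, 26, 29]
|A union B| = 10
Jaccard = 1/10 = 1/10

1/10


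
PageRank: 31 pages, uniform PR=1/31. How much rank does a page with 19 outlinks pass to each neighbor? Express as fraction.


Initial PR = 1/31 = 1/31
Outlinks = 19
Contribution per link = PR / outlinks
= 1/31 / 19
= 1/589

1/589


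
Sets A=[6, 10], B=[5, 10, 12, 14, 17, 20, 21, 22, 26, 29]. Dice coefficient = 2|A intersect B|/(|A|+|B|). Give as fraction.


A intersect B = [10]
|A intersect B| = 1
|A| = 2, |B| = 10
Dice = 2*1 / (2+10)
= 2 / 12 = 1/6

1/6


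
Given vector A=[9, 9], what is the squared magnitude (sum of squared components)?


|A|^2 = sum of squared components
A[0]^2 = 9^2 = 81
A[1]^2 = 9^2 = 81
Sum = 81 + 81 = 162

162


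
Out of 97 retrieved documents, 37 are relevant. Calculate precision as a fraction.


Precision = relevant_retrieved / total_retrieved
= 37 / 97
= 37 / (37 + 60)
= 37/97

37/97


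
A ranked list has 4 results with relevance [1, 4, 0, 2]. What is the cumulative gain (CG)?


Cumulative Gain = sum of relevance scores
Position 1: rel=1, running sum=1
Position 2: rel=4, running sum=5
Position 3: rel=0, running sum=5
Position 4: rel=2, running sum=7
CG = 7

7


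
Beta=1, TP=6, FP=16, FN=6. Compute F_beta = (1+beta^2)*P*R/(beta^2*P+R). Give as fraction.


P = TP/(TP+FP) = 6/22 = 3/11
R = TP/(TP+FN) = 6/12 = 1/2
beta^2 = 1^2 = 1
(1 + beta^2) = 2
Numerator = (1+beta^2)*P*R = 3/11
Denominator = beta^2*P + R = 3/11 + 1/2 = 17/22
F_beta = 6/17

6/17


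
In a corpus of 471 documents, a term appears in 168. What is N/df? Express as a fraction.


IDF ratio = N / df
= 471 / 168
= 157/56

157/56


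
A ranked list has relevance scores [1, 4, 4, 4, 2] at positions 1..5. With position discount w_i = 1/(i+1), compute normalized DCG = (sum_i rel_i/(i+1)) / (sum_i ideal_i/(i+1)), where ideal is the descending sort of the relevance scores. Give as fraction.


Position discount weights w_i = 1/(i+1) for i=1..5:
Weights = [1/2, 1/3, 1/4, 1/5, 1/6]
Actual relevance: [1, 4, 4, 4, 2]
DCG = 1/2 + 4/3 + 4/4 + 4/5 + 2/6 = 119/30
Ideal relevance (sorted desc): [4, 4, 4, 2, 1]
Ideal DCG = 4/2 + 4/3 + 4/4 + 2/5 + 1/6 = 49/10
nDCG = DCG / ideal_DCG = 119/30 / 49/10 = 17/21

17/21


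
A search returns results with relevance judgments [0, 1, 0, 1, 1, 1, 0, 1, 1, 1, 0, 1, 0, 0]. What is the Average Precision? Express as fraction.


Computing P@k for each relevant position:
Position 1: not relevant
Position 2: relevant, P@2 = 1/2 = 1/2
Position 3: not relevant
Position 4: relevant, P@4 = 2/4 = 1/2
Position 5: relevant, P@5 = 3/5 = 3/5
Position 6: relevant, P@6 = 4/6 = 2/3
Position 7: not relevant
Position 8: relevant, P@8 = 5/8 = 5/8
Position 9: relevant, P@9 = 6/9 = 2/3
Position 10: relevant, P@10 = 7/10 = 7/10
Position 11: not relevant
Position 12: relevant, P@12 = 8/12 = 2/3
Position 13: not relevant
Position 14: not relevant
Sum of P@k = 1/2 + 1/2 + 3/5 + 2/3 + 5/8 + 2/3 + 7/10 + 2/3 = 197/40
AP = 197/40 / 8 = 197/320

197/320


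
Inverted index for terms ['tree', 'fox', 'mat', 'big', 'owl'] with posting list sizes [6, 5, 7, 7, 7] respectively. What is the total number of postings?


Summing posting list sizes:
'tree': 6 postings
'fox': 5 postings
'mat': 7 postings
'big': 7 postings
'owl': 7 postings
Total = 6 + 5 + 7 + 7 + 7 = 32

32


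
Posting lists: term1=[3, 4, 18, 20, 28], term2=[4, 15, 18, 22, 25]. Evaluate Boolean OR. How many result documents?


Boolean OR: find union of posting lists
term1 docs: [3, 4, 18, 20, 28]
term2 docs: [4, 15, 18, 22, 25]
Union: [3, 4, 15, 18, 20, 22, 25, 28]
|union| = 8

8


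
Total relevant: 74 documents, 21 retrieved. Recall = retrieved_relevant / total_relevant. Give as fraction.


Recall = retrieved_relevant / total_relevant
= 21 / 74
= 21 / (21 + 53)
= 21/74

21/74


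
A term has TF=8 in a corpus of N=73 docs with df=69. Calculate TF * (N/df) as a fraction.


TF * (N/df)
= 8 * (73/69)
= 8 * 73/69
= 584/69

584/69


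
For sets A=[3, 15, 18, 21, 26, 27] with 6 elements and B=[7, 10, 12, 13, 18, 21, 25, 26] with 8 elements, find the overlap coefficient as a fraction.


A intersect B = [18, 21, 26]
|A intersect B| = 3
min(|A|, |B|) = min(6, 8) = 6
Overlap = 3 / 6 = 1/2

1/2


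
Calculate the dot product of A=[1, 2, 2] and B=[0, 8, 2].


Dot product = sum of element-wise products
A[0]*B[0] = 1*0 = 0
A[1]*B[1] = 2*8 = 16
A[2]*B[2] = 2*2 = 4
Sum = 0 + 16 + 4 = 20

20


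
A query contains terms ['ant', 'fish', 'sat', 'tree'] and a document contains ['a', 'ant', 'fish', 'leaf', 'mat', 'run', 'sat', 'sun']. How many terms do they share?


Query terms: ['ant', 'fish', 'sat', 'tree']
Document terms: ['a', 'ant', 'fish', 'leaf', 'mat', 'run', 'sat', 'sun']
Common terms: ['ant', 'fish', 'sat']
Overlap count = 3

3


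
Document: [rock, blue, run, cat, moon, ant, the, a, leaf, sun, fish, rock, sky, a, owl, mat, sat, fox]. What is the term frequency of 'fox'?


Document has 18 words
Scanning for 'fox':
Found at positions: [17]
Count = 1

1


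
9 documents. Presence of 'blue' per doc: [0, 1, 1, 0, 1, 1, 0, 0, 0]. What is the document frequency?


Checking each document for 'blue':
Doc 1: absent
Doc 2: present
Doc 3: present
Doc 4: absent
Doc 5: present
Doc 6: present
Doc 7: absent
Doc 8: absent
Doc 9: absent
df = sum of presences = 0 + 1 + 1 + 0 + 1 + 1 + 0 + 0 + 0 = 4

4


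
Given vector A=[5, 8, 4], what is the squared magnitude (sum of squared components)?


|A|^2 = sum of squared components
A[0]^2 = 5^2 = 25
A[1]^2 = 8^2 = 64
A[2]^2 = 4^2 = 16
Sum = 25 + 64 + 16 = 105

105


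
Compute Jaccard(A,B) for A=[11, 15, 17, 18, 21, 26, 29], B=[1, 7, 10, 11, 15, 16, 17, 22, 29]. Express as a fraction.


A intersect B = [11, 15, 17, 29]
|A intersect B| = 4
A union B = [1, 7, 10, 11, 15, 16, 17, 18, 21, 22, 26, 29]
|A union B| = 12
Jaccard = 4/12 = 1/3

1/3


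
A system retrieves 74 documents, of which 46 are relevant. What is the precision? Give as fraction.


Precision = relevant_retrieved / total_retrieved
= 46 / 74
= 46 / (46 + 28)
= 23/37

23/37


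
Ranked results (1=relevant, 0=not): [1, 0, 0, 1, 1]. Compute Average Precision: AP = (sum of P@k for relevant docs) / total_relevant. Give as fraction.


Computing P@k for each relevant position:
Position 1: relevant, P@1 = 1/1 = 1
Position 2: not relevant
Position 3: not relevant
Position 4: relevant, P@4 = 2/4 = 1/2
Position 5: relevant, P@5 = 3/5 = 3/5
Sum of P@k = 1 + 1/2 + 3/5 = 21/10
AP = 21/10 / 3 = 7/10

7/10


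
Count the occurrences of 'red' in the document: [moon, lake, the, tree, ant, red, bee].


Document has 7 words
Scanning for 'red':
Found at positions: [5]
Count = 1

1


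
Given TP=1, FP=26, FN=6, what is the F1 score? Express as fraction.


F1 = 2 * P * R / (P + R)
P = TP/(TP+FP) = 1/27 = 1/27
R = TP/(TP+FN) = 1/7 = 1/7
2 * P * R = 2 * 1/27 * 1/7 = 2/189
P + R = 1/27 + 1/7 = 34/189
F1 = 2/189 / 34/189 = 1/17

1/17


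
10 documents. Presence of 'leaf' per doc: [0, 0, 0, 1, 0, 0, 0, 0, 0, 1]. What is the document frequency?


Checking each document for 'leaf':
Doc 1: absent
Doc 2: absent
Doc 3: absent
Doc 4: present
Doc 5: absent
Doc 6: absent
Doc 7: absent
Doc 8: absent
Doc 9: absent
Doc 10: present
df = sum of presences = 0 + 0 + 0 + 1 + 0 + 0 + 0 + 0 + 0 + 1 = 2

2


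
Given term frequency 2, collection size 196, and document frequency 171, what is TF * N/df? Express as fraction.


TF * (N/df)
= 2 * (196/171)
= 2 * 196/171
= 392/171

392/171


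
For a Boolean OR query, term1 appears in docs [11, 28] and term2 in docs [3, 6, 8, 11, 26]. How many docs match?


Boolean OR: find union of posting lists
term1 docs: [11, 28]
term2 docs: [3, 6, 8, 11, 26]
Union: [3, 6, 8, 11, 26, 28]
|union| = 6

6


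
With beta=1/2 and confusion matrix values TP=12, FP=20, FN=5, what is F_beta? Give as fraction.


P = TP/(TP+FP) = 12/32 = 3/8
R = TP/(TP+FN) = 12/17 = 12/17
beta^2 = 1/2^2 = 1/4
(1 + beta^2) = 5/4
Numerator = (1+beta^2)*P*R = 45/136
Denominator = beta^2*P + R = 3/32 + 12/17 = 435/544
F_beta = 12/29

12/29


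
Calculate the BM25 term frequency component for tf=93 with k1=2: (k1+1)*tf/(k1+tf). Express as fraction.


BM25 TF component = (k1+1)*tf / (k1+tf)
k1 = 2, tf = 93
Numerator = (2+1)*93 = 279
Denominator = 2 + 93 = 95
= 279/95 = 279/95

279/95


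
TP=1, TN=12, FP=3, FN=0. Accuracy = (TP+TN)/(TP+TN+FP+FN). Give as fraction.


Accuracy = (TP + TN) / (TP + TN + FP + FN)
TP + TN = 1 + 12 = 13
Total = 1 + 12 + 3 + 0 = 16
Accuracy = 13 / 16 = 13/16

13/16


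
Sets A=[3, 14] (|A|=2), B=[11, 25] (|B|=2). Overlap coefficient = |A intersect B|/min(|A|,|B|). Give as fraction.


A intersect B = []
|A intersect B| = 0
min(|A|, |B|) = min(2, 2) = 2
Overlap = 0 / 2 = 0

0


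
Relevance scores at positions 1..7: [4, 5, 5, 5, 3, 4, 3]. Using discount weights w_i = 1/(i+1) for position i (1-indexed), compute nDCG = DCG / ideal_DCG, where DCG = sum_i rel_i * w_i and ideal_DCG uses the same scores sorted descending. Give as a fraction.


Position discount weights w_i = 1/(i+1) for i=1..7:
Weights = [1/2, 1/3, 1/4, 1/5, 1/6, 1/7, 1/8]
Actual relevance: [4, 5, 5, 5, 3, 4, 3]
DCG = 4/2 + 5/3 + 5/4 + 5/5 + 3/6 + 4/7 + 3/8 = 1237/168
Ideal relevance (sorted desc): [5, 5, 5, 4, 4, 3, 3]
Ideal DCG = 5/2 + 5/3 + 5/4 + 4/5 + 4/6 + 3/7 + 3/8 = 6457/840
nDCG = DCG / ideal_DCG = 1237/168 / 6457/840 = 6185/6457

6185/6457


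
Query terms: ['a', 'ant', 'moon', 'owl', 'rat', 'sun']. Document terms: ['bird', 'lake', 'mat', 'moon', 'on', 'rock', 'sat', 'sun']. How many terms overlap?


Query terms: ['a', 'ant', 'moon', 'owl', 'rat', 'sun']
Document terms: ['bird', 'lake', 'mat', 'moon', 'on', 'rock', 'sat', 'sun']
Common terms: ['moon', 'sun']
Overlap count = 2

2


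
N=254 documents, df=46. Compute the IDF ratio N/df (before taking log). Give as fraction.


IDF ratio = N / df
= 254 / 46
= 127/23

127/23


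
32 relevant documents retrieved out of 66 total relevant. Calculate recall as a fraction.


Recall = retrieved_relevant / total_relevant
= 32 / 66
= 32 / (32 + 34)
= 16/33

16/33


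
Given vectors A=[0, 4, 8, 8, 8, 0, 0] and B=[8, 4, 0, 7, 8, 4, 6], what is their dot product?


Dot product = sum of element-wise products
A[0]*B[0] = 0*8 = 0
A[1]*B[1] = 4*4 = 16
A[2]*B[2] = 8*0 = 0
A[3]*B[3] = 8*7 = 56
A[4]*B[4] = 8*8 = 64
A[5]*B[5] = 0*4 = 0
A[6]*B[6] = 0*6 = 0
Sum = 0 + 16 + 0 + 56 + 64 + 0 + 0 = 136

136


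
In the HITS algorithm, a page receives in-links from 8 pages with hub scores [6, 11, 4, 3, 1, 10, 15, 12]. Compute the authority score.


Authority = sum of hub scores of in-linkers
In-link 1: hub score = 6
In-link 2: hub score = 11
In-link 3: hub score = 4
In-link 4: hub score = 3
In-link 5: hub score = 1
In-link 6: hub score = 10
In-link 7: hub score = 15
In-link 8: hub score = 12
Authority = 6 + 11 + 4 + 3 + 1 + 10 + 15 + 12 = 62

62


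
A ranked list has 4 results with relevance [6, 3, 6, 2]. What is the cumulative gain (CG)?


Cumulative Gain = sum of relevance scores
Position 1: rel=6, running sum=6
Position 2: rel=3, running sum=9
Position 3: rel=6, running sum=15
Position 4: rel=2, running sum=17
CG = 17

17


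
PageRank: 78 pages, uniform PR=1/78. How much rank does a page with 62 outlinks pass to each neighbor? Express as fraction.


Initial PR = 1/78 = 1/78
Outlinks = 62
Contribution per link = PR / outlinks
= 1/78 / 62
= 1/4836

1/4836


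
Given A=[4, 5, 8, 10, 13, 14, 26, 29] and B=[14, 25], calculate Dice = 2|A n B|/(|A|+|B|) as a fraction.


A intersect B = [14]
|A intersect B| = 1
|A| = 8, |B| = 2
Dice = 2*1 / (8+2)
= 2 / 10 = 1/5

1/5


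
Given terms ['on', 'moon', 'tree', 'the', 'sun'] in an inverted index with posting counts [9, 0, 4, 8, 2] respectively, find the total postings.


Summing posting list sizes:
'on': 9 postings
'moon': 0 postings
'tree': 4 postings
'the': 8 postings
'sun': 2 postings
Total = 9 + 0 + 4 + 8 + 2 = 23

23


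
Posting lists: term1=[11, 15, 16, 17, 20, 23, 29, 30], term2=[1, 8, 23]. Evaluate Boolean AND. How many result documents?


Boolean AND: find intersection of posting lists
term1 docs: [11, 15, 16, 17, 20, 23, 29, 30]
term2 docs: [1, 8, 23]
Intersection: [23]
|intersection| = 1

1


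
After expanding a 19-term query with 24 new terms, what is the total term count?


Original terms: 19
Expansion terms: 24
Total = 19 + 24 = 43

43


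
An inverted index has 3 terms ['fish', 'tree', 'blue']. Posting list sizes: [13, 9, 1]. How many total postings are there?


Summing posting list sizes:
'fish': 13 postings
'tree': 9 postings
'blue': 1 postings
Total = 13 + 9 + 1 = 23

23


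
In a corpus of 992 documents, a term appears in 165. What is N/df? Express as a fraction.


IDF ratio = N / df
= 992 / 165
= 992/165

992/165


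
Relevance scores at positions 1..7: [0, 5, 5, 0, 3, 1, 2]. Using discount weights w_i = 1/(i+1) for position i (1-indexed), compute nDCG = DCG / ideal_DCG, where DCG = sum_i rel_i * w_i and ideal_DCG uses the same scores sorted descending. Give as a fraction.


Position discount weights w_i = 1/(i+1) for i=1..7:
Weights = [1/2, 1/3, 1/4, 1/5, 1/6, 1/7, 1/8]
Actual relevance: [0, 5, 5, 0, 3, 1, 2]
DCG = 0/2 + 5/3 + 5/4 + 0/5 + 3/6 + 1/7 + 2/8 = 80/21
Ideal relevance (sorted desc): [5, 5, 3, 2, 1, 0, 0]
Ideal DCG = 5/2 + 5/3 + 3/4 + 2/5 + 1/6 + 0/7 + 0/8 = 329/60
nDCG = DCG / ideal_DCG = 80/21 / 329/60 = 1600/2303

1600/2303


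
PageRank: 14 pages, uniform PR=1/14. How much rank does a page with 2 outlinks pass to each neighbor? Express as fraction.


Initial PR = 1/14 = 1/14
Outlinks = 2
Contribution per link = PR / outlinks
= 1/14 / 2
= 1/28

1/28


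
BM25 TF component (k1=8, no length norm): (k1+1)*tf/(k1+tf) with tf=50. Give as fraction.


BM25 TF component = (k1+1)*tf / (k1+tf)
k1 = 8, tf = 50
Numerator = (8+1)*50 = 450
Denominator = 8 + 50 = 58
= 450/58 = 225/29

225/29


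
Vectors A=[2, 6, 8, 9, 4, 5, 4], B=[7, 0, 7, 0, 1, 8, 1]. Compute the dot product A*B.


Dot product = sum of element-wise products
A[0]*B[0] = 2*7 = 14
A[1]*B[1] = 6*0 = 0
A[2]*B[2] = 8*7 = 56
A[3]*B[3] = 9*0 = 0
A[4]*B[4] = 4*1 = 4
A[5]*B[5] = 5*8 = 40
A[6]*B[6] = 4*1 = 4
Sum = 14 + 0 + 56 + 0 + 4 + 40 + 4 = 118

118


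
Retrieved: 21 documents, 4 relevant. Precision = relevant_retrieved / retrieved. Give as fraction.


Precision = relevant_retrieved / total_retrieved
= 4 / 21
= 4 / (4 + 17)
= 4/21

4/21


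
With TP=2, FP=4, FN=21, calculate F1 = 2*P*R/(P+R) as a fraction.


F1 = 2 * P * R / (P + R)
P = TP/(TP+FP) = 2/6 = 1/3
R = TP/(TP+FN) = 2/23 = 2/23
2 * P * R = 2 * 1/3 * 2/23 = 4/69
P + R = 1/3 + 2/23 = 29/69
F1 = 4/69 / 29/69 = 4/29

4/29


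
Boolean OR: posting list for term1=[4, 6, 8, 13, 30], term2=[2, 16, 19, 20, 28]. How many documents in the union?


Boolean OR: find union of posting lists
term1 docs: [4, 6, 8, 13, 30]
term2 docs: [2, 16, 19, 20, 28]
Union: [2, 4, 6, 8, 13, 16, 19, 20, 28, 30]
|union| = 10

10


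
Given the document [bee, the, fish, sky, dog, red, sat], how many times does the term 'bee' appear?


Document has 7 words
Scanning for 'bee':
Found at positions: [0]
Count = 1

1


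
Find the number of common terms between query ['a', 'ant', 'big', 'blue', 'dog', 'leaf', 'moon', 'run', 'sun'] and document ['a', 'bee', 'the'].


Query terms: ['a', 'ant', 'big', 'blue', 'dog', 'leaf', 'moon', 'run', 'sun']
Document terms: ['a', 'bee', 'the']
Common terms: ['a']
Overlap count = 1

1


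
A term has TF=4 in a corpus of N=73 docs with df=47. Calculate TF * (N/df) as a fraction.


TF * (N/df)
= 4 * (73/47)
= 4 * 73/47
= 292/47

292/47


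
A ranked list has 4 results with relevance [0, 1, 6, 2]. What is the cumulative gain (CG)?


Cumulative Gain = sum of relevance scores
Position 1: rel=0, running sum=0
Position 2: rel=1, running sum=1
Position 3: rel=6, running sum=7
Position 4: rel=2, running sum=9
CG = 9

9


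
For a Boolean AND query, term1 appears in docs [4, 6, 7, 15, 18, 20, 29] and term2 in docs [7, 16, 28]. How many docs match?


Boolean AND: find intersection of posting lists
term1 docs: [4, 6, 7, 15, 18, 20, 29]
term2 docs: [7, 16, 28]
Intersection: [7]
|intersection| = 1

1


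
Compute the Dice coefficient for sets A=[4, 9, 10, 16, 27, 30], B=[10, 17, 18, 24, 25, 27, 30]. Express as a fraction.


A intersect B = [10, 27, 30]
|A intersect B| = 3
|A| = 6, |B| = 7
Dice = 2*3 / (6+7)
= 6 / 13 = 6/13

6/13


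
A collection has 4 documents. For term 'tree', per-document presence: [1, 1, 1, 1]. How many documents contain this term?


Checking each document for 'tree':
Doc 1: present
Doc 2: present
Doc 3: present
Doc 4: present
df = sum of presences = 1 + 1 + 1 + 1 = 4

4


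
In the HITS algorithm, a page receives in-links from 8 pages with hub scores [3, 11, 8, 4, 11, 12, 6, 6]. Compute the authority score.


Authority = sum of hub scores of in-linkers
In-link 1: hub score = 3
In-link 2: hub score = 11
In-link 3: hub score = 8
In-link 4: hub score = 4
In-link 5: hub score = 11
In-link 6: hub score = 12
In-link 7: hub score = 6
In-link 8: hub score = 6
Authority = 3 + 11 + 8 + 4 + 11 + 12 + 6 + 6 = 61

61


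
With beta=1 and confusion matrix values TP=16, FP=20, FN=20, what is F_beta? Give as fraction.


P = TP/(TP+FP) = 16/36 = 4/9
R = TP/(TP+FN) = 16/36 = 4/9
beta^2 = 1^2 = 1
(1 + beta^2) = 2
Numerator = (1+beta^2)*P*R = 32/81
Denominator = beta^2*P + R = 4/9 + 4/9 = 8/9
F_beta = 4/9

4/9


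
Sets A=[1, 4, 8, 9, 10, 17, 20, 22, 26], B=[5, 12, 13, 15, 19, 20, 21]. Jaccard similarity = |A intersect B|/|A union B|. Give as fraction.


A intersect B = [20]
|A intersect B| = 1
A union B = [1, 4, 5, 8, 9, 10, 12, 13, 15, 17, 19, 20, 21, 22, 26]
|A union B| = 15
Jaccard = 1/15 = 1/15

1/15


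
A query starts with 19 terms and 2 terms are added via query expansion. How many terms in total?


Original terms: 19
Expansion terms: 2
Total = 19 + 2 = 21

21


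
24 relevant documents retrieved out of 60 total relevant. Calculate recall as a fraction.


Recall = retrieved_relevant / total_relevant
= 24 / 60
= 24 / (24 + 36)
= 2/5

2/5


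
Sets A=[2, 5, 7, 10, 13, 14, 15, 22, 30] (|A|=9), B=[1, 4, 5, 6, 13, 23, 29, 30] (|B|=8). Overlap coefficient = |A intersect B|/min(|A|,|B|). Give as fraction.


A intersect B = [5, 13, 30]
|A intersect B| = 3
min(|A|, |B|) = min(9, 8) = 8
Overlap = 3 / 8 = 3/8

3/8


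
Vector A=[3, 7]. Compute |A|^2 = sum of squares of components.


|A|^2 = sum of squared components
A[0]^2 = 3^2 = 9
A[1]^2 = 7^2 = 49
Sum = 9 + 49 = 58

58


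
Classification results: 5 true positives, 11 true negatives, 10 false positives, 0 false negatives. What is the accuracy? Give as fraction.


Accuracy = (TP + TN) / (TP + TN + FP + FN)
TP + TN = 5 + 11 = 16
Total = 5 + 11 + 10 + 0 = 26
Accuracy = 16 / 26 = 8/13

8/13


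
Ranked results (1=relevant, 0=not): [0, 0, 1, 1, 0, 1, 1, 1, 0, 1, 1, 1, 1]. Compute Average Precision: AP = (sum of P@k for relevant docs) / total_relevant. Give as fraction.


Computing P@k for each relevant position:
Position 1: not relevant
Position 2: not relevant
Position 3: relevant, P@3 = 1/3 = 1/3
Position 4: relevant, P@4 = 2/4 = 1/2
Position 5: not relevant
Position 6: relevant, P@6 = 3/6 = 1/2
Position 7: relevant, P@7 = 4/7 = 4/7
Position 8: relevant, P@8 = 5/8 = 5/8
Position 9: not relevant
Position 10: relevant, P@10 = 6/10 = 3/5
Position 11: relevant, P@11 = 7/11 = 7/11
Position 12: relevant, P@12 = 8/12 = 2/3
Position 13: relevant, P@13 = 9/13 = 9/13
Sum of P@k = 1/3 + 1/2 + 1/2 + 4/7 + 5/8 + 3/5 + 7/11 + 2/3 + 9/13 = 205209/40040
AP = 205209/40040 / 9 = 22801/40040

22801/40040


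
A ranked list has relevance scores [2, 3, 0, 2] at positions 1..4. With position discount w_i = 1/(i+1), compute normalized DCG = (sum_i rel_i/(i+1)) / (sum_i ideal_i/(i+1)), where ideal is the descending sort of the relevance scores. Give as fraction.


Position discount weights w_i = 1/(i+1) for i=1..4:
Weights = [1/2, 1/3, 1/4, 1/5]
Actual relevance: [2, 3, 0, 2]
DCG = 2/2 + 3/3 + 0/4 + 2/5 = 12/5
Ideal relevance (sorted desc): [3, 2, 2, 0]
Ideal DCG = 3/2 + 2/3 + 2/4 + 0/5 = 8/3
nDCG = DCG / ideal_DCG = 12/5 / 8/3 = 9/10

9/10


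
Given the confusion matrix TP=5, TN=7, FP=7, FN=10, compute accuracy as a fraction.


Accuracy = (TP + TN) / (TP + TN + FP + FN)
TP + TN = 5 + 7 = 12
Total = 5 + 7 + 7 + 10 = 29
Accuracy = 12 / 29 = 12/29

12/29


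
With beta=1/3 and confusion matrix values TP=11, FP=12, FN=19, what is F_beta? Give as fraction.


P = TP/(TP+FP) = 11/23 = 11/23
R = TP/(TP+FN) = 11/30 = 11/30
beta^2 = 1/3^2 = 1/9
(1 + beta^2) = 10/9
Numerator = (1+beta^2)*P*R = 121/621
Denominator = beta^2*P + R = 11/207 + 11/30 = 869/2070
F_beta = 110/237

110/237


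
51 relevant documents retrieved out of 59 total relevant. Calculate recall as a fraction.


Recall = retrieved_relevant / total_relevant
= 51 / 59
= 51 / (51 + 8)
= 51/59

51/59


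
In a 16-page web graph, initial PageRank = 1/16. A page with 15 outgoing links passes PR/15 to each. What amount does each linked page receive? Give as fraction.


Initial PR = 1/16 = 1/16
Outlinks = 15
Contribution per link = PR / outlinks
= 1/16 / 15
= 1/240

1/240


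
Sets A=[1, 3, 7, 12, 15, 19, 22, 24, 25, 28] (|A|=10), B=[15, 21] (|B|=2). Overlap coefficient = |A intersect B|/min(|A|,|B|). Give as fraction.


A intersect B = [15]
|A intersect B| = 1
min(|A|, |B|) = min(10, 2) = 2
Overlap = 1 / 2 = 1/2

1/2


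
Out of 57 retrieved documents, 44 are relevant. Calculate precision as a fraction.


Precision = relevant_retrieved / total_retrieved
= 44 / 57
= 44 / (44 + 13)
= 44/57

44/57


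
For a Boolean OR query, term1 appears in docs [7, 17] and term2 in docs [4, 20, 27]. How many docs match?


Boolean OR: find union of posting lists
term1 docs: [7, 17]
term2 docs: [4, 20, 27]
Union: [4, 7, 17, 20, 27]
|union| = 5

5


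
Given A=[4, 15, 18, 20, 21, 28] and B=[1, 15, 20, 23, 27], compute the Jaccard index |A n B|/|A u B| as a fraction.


A intersect B = [15, 20]
|A intersect B| = 2
A union B = [1, 4, 15, 18, 20, 21, 23, 27, 28]
|A union B| = 9
Jaccard = 2/9 = 2/9

2/9


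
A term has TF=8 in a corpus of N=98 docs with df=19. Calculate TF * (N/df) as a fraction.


TF * (N/df)
= 8 * (98/19)
= 8 * 98/19
= 784/19

784/19


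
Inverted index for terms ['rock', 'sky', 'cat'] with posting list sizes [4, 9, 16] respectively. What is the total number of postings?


Summing posting list sizes:
'rock': 4 postings
'sky': 9 postings
'cat': 16 postings
Total = 4 + 9 + 16 = 29

29


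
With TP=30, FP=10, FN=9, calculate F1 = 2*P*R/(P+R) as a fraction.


F1 = 2 * P * R / (P + R)
P = TP/(TP+FP) = 30/40 = 3/4
R = TP/(TP+FN) = 30/39 = 10/13
2 * P * R = 2 * 3/4 * 10/13 = 15/13
P + R = 3/4 + 10/13 = 79/52
F1 = 15/13 / 79/52 = 60/79

60/79


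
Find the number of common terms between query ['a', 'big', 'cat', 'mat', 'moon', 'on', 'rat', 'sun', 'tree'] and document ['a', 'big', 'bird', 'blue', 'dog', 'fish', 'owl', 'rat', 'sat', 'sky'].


Query terms: ['a', 'big', 'cat', 'mat', 'moon', 'on', 'rat', 'sun', 'tree']
Document terms: ['a', 'big', 'bird', 'blue', 'dog', 'fish', 'owl', 'rat', 'sat', 'sky']
Common terms: ['a', 'big', 'rat']
Overlap count = 3

3


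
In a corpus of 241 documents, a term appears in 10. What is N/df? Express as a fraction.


IDF ratio = N / df
= 241 / 10
= 241/10

241/10


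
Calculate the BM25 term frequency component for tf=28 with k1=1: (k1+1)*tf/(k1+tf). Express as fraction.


BM25 TF component = (k1+1)*tf / (k1+tf)
k1 = 1, tf = 28
Numerator = (1+1)*28 = 56
Denominator = 1 + 28 = 29
= 56/29 = 56/29

56/29


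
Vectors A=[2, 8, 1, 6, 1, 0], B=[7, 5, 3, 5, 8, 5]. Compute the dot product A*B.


Dot product = sum of element-wise products
A[0]*B[0] = 2*7 = 14
A[1]*B[1] = 8*5 = 40
A[2]*B[2] = 1*3 = 3
A[3]*B[3] = 6*5 = 30
A[4]*B[4] = 1*8 = 8
A[5]*B[5] = 0*5 = 0
Sum = 14 + 40 + 3 + 30 + 8 + 0 = 95

95


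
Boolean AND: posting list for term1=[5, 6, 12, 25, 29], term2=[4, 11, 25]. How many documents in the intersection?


Boolean AND: find intersection of posting lists
term1 docs: [5, 6, 12, 25, 29]
term2 docs: [4, 11, 25]
Intersection: [25]
|intersection| = 1

1


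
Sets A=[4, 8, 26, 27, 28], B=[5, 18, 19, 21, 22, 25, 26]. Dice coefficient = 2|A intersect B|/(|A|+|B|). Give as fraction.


A intersect B = [26]
|A intersect B| = 1
|A| = 5, |B| = 7
Dice = 2*1 / (5+7)
= 2 / 12 = 1/6

1/6


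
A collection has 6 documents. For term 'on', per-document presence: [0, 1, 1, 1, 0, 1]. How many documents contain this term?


Checking each document for 'on':
Doc 1: absent
Doc 2: present
Doc 3: present
Doc 4: present
Doc 5: absent
Doc 6: present
df = sum of presences = 0 + 1 + 1 + 1 + 0 + 1 = 4

4


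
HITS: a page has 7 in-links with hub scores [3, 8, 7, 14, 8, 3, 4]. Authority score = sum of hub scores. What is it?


Authority = sum of hub scores of in-linkers
In-link 1: hub score = 3
In-link 2: hub score = 8
In-link 3: hub score = 7
In-link 4: hub score = 14
In-link 5: hub score = 8
In-link 6: hub score = 3
In-link 7: hub score = 4
Authority = 3 + 8 + 7 + 14 + 8 + 3 + 4 = 47

47


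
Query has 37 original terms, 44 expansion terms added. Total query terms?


Original terms: 37
Expansion terms: 44
Total = 37 + 44 = 81

81


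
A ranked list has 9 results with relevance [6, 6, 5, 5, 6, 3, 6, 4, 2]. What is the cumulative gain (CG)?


Cumulative Gain = sum of relevance scores
Position 1: rel=6, running sum=6
Position 2: rel=6, running sum=12
Position 3: rel=5, running sum=17
Position 4: rel=5, running sum=22
Position 5: rel=6, running sum=28
Position 6: rel=3, running sum=31
Position 7: rel=6, running sum=37
Position 8: rel=4, running sum=41
Position 9: rel=2, running sum=43
CG = 43

43


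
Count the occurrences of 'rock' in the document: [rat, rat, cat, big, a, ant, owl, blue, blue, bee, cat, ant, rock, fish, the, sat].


Document has 16 words
Scanning for 'rock':
Found at positions: [12]
Count = 1

1


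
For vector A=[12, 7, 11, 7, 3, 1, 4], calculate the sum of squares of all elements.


|A|^2 = sum of squared components
A[0]^2 = 12^2 = 144
A[1]^2 = 7^2 = 49
A[2]^2 = 11^2 = 121
A[3]^2 = 7^2 = 49
A[4]^2 = 3^2 = 9
A[5]^2 = 1^2 = 1
A[6]^2 = 4^2 = 16
Sum = 144 + 49 + 121 + 49 + 9 + 1 + 16 = 389

389


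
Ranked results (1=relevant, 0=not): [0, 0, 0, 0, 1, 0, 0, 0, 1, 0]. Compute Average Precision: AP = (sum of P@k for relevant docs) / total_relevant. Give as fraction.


Computing P@k for each relevant position:
Position 1: not relevant
Position 2: not relevant
Position 3: not relevant
Position 4: not relevant
Position 5: relevant, P@5 = 1/5 = 1/5
Position 6: not relevant
Position 7: not relevant
Position 8: not relevant
Position 9: relevant, P@9 = 2/9 = 2/9
Position 10: not relevant
Sum of P@k = 1/5 + 2/9 = 19/45
AP = 19/45 / 2 = 19/90

19/90


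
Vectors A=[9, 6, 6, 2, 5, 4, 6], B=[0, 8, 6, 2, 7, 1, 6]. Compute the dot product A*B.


Dot product = sum of element-wise products
A[0]*B[0] = 9*0 = 0
A[1]*B[1] = 6*8 = 48
A[2]*B[2] = 6*6 = 36
A[3]*B[3] = 2*2 = 4
A[4]*B[4] = 5*7 = 35
A[5]*B[5] = 4*1 = 4
A[6]*B[6] = 6*6 = 36
Sum = 0 + 48 + 36 + 4 + 35 + 4 + 36 = 163

163


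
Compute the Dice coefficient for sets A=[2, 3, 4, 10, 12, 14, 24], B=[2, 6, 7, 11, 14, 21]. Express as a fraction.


A intersect B = [2, 14]
|A intersect B| = 2
|A| = 7, |B| = 6
Dice = 2*2 / (7+6)
= 4 / 13 = 4/13

4/13


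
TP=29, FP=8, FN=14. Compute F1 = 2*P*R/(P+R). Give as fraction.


F1 = 2 * P * R / (P + R)
P = TP/(TP+FP) = 29/37 = 29/37
R = TP/(TP+FN) = 29/43 = 29/43
2 * P * R = 2 * 29/37 * 29/43 = 1682/1591
P + R = 29/37 + 29/43 = 2320/1591
F1 = 1682/1591 / 2320/1591 = 29/40

29/40


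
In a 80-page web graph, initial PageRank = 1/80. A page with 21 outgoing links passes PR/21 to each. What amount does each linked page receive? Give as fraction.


Initial PR = 1/80 = 1/80
Outlinks = 21
Contribution per link = PR / outlinks
= 1/80 / 21
= 1/1680

1/1680


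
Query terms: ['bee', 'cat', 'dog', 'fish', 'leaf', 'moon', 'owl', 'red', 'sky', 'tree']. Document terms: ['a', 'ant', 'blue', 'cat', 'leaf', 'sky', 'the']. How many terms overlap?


Query terms: ['bee', 'cat', 'dog', 'fish', 'leaf', 'moon', 'owl', 'red', 'sky', 'tree']
Document terms: ['a', 'ant', 'blue', 'cat', 'leaf', 'sky', 'the']
Common terms: ['cat', 'leaf', 'sky']
Overlap count = 3

3


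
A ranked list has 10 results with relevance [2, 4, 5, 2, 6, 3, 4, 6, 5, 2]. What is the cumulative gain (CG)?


Cumulative Gain = sum of relevance scores
Position 1: rel=2, running sum=2
Position 2: rel=4, running sum=6
Position 3: rel=5, running sum=11
Position 4: rel=2, running sum=13
Position 5: rel=6, running sum=19
Position 6: rel=3, running sum=22
Position 7: rel=4, running sum=26
Position 8: rel=6, running sum=32
Position 9: rel=5, running sum=37
Position 10: rel=2, running sum=39
CG = 39

39


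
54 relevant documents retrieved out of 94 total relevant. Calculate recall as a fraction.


Recall = retrieved_relevant / total_relevant
= 54 / 94
= 54 / (54 + 40)
= 27/47

27/47


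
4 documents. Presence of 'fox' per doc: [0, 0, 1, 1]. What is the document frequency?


Checking each document for 'fox':
Doc 1: absent
Doc 2: absent
Doc 3: present
Doc 4: present
df = sum of presences = 0 + 0 + 1 + 1 = 2

2


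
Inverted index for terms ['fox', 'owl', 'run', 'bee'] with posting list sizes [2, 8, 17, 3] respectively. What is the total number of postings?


Summing posting list sizes:
'fox': 2 postings
'owl': 8 postings
'run': 17 postings
'bee': 3 postings
Total = 2 + 8 + 17 + 3 = 30

30


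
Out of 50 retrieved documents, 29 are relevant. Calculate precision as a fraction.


Precision = relevant_retrieved / total_retrieved
= 29 / 50
= 29 / (29 + 21)
= 29/50

29/50


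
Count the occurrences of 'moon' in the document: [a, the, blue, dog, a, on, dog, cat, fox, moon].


Document has 10 words
Scanning for 'moon':
Found at positions: [9]
Count = 1

1


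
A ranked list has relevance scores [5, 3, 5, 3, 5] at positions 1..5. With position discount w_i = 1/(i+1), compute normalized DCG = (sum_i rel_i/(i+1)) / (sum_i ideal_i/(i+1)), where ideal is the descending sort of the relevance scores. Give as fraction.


Position discount weights w_i = 1/(i+1) for i=1..5:
Weights = [1/2, 1/3, 1/4, 1/5, 1/6]
Actual relevance: [5, 3, 5, 3, 5]
DCG = 5/2 + 3/3 + 5/4 + 3/5 + 5/6 = 371/60
Ideal relevance (sorted desc): [5, 5, 5, 3, 3]
Ideal DCG = 5/2 + 5/3 + 5/4 + 3/5 + 3/6 = 391/60
nDCG = DCG / ideal_DCG = 371/60 / 391/60 = 371/391

371/391


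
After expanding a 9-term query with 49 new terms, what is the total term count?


Original terms: 9
Expansion terms: 49
Total = 9 + 49 = 58

58


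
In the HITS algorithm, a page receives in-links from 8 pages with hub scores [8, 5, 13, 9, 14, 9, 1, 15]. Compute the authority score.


Authority = sum of hub scores of in-linkers
In-link 1: hub score = 8
In-link 2: hub score = 5
In-link 3: hub score = 13
In-link 4: hub score = 9
In-link 5: hub score = 14
In-link 6: hub score = 9
In-link 7: hub score = 1
In-link 8: hub score = 15
Authority = 8 + 5 + 13 + 9 + 14 + 9 + 1 + 15 = 74

74
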